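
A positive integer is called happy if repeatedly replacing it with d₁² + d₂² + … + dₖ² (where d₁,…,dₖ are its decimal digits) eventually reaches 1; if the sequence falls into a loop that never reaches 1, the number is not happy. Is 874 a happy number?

874 → 8² + 7² + 4² = 64 + 49 + 16 = 129
129 → 1² + 2² + 9² = 1 + 4 + 81 = 86
86 → 8² + 6² = 64 + 36 = 100
100 → 1² + 0² + 0² = 1 + 0 + 0 = 1  — reached 1.

happy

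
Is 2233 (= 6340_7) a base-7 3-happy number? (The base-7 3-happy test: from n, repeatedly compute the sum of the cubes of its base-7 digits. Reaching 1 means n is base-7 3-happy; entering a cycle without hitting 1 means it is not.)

2233 = (6,3,4,0)_7 → 6³ + 3³ + 4³ + 0³ = 216 + 27 + 64 + 0 = 307
307 = (6,1,6)_7 → 6³ + 1³ + 6³ = 216 + 1 + 216 = 433
433 = (1,1,5,6)_7 → 1³ + 1³ + 5³ + 6³ = 1 + 1 + 125 + 216 = 343
343 = (1,0,0,0)_7 → 1³ + 0³ + 0³ + 0³ = 1 + 0 + 0 + 0 = 1  — reached 1.

base-7 3-happy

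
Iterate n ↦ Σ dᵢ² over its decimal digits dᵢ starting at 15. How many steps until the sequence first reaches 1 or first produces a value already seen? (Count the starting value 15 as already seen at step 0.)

15 → 1² + 5² = 1 + 25 = 26
26 → 2² + 6² = 4 + 36 = 40
40 → 4² + 0² = 16 + 0 = 16
16 → 1² + 6² = 1 + 36 = 37
37 → 3² + 7² = 9 + 49 = 58
58 → 5² + 8² = 25 + 64 = 89
89 → 8² + 9² = 64 + 81 = 145
145 → 1² + 4² + 5² = 1 + 16 + 25 = 42
42 → 4² + 2² = 16 + 4 = 20
20 → 2² + 0² = 4 + 0 = 4
4 → 4² = 16  — 16 repeats.
That took 11 steps.

11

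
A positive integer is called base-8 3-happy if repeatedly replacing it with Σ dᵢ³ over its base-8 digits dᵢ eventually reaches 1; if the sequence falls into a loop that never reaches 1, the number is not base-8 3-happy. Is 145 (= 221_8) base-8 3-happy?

base-8 3-happy

145 = (2,2,1)_8 → 2³ + 2³ + 1³ = 17
17 = (2,1)_8 → 2³ + 1³ = 9
9 = (1,1)_8 → 1³ + 1³ = 2
2 = (2)_8 → 2³ = 8
8 = (1,0)_8 → 1³ + 0³ = 1  — reached 1.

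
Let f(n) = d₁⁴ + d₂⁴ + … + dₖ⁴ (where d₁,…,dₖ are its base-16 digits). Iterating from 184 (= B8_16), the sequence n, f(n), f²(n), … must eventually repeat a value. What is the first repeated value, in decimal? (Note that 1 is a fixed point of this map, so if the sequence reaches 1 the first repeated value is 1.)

1

184 = (11,8)_16 → 18737
18737 = (4,9,3,1)_16 → 6899
6899 = (1,10,15,3)_16 → 60707
60707 = (14,13,2,3)_16 → 67074
67074 = (1,0,6,0,2)_16 → 1313
1313 = (5,2,1)_16 → 642
642 = (2,8,2)_16 → 4128
4128 = (1,0,2,0)_16 → 17
17 = (1,1)_16 → 2
2 = (2)_16 → 16
16 = (1,0)_16 → 1  — reached the fixed point 1.
1 → 1, so 1 is the first repeated value.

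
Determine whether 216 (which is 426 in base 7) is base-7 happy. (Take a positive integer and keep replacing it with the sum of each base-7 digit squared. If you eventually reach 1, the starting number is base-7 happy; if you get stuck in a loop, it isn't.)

216 = (4,2,6)_7 → 4² + 2² + 6² = 56
56 = (1,1,0)_7 → 1² + 1² + 0² = 2
2 = (2)_7 → 2² = 4
4 = (4)_7 → 4² = 16
16 = (2,2)_7 → 2² + 2² = 8
8 = (1,1)_7 → 1² + 1² = 2  — 2 already seen; the sequence cycles without reaching 1.

not base-7 happy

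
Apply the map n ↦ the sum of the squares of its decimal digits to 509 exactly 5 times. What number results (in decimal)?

145

509 → 5² + 0² + 9² = 106
106 → 1² + 0² + 6² = 37
37 → 3² + 7² = 58
58 → 5² + 8² = 89
89 → 8² + 9² = 145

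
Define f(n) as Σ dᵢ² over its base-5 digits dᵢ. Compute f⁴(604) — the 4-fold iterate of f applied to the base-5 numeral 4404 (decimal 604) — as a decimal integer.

4

604 = (4,4,0,4)_5 → 4² + 4² + 0² + 4² = 16 + 16 + 0 + 16 = 48
48 = (1,4,3)_5 → 1² + 4² + 3² = 1 + 16 + 9 = 26
26 = (1,0,1)_5 → 1² + 0² + 1² = 1 + 0 + 1 = 2
2 = (2)_5 → 2² = 4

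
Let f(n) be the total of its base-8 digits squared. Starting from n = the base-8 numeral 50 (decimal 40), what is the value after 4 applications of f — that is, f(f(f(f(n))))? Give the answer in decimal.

40 = (5,0)_8 → 5² + 0² = 25
25 = (3,1)_8 → 3² + 1² = 10
10 = (1,2)_8 → 1² + 2² = 5
5 = (5)_8 → 5² = 25

25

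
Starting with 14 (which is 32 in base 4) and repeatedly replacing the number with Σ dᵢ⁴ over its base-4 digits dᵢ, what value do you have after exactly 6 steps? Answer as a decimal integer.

14 = (3,2)_4 → 3⁴ + 2⁴ = 81 + 16 = 97
97 = (1,2,0,1)_4 → 1⁴ + 2⁴ + 0⁴ + 1⁴ = 1 + 16 + 0 + 1 = 18
18 = (1,0,2)_4 → 1⁴ + 0⁴ + 2⁴ = 1 + 0 + 16 = 17
17 = (1,0,1)_4 → 1⁴ + 0⁴ + 1⁴ = 1 + 0 + 1 = 2
2 = (2)_4 → 2⁴ = 16
16 = (1,0,0)_4 → 1⁴ + 0⁴ + 0⁴ = 1 + 0 + 0 = 1

1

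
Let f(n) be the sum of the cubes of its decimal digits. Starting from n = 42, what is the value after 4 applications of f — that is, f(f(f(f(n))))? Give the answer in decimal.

42 → 72
72 → 351
351 → 153
153 → 153

153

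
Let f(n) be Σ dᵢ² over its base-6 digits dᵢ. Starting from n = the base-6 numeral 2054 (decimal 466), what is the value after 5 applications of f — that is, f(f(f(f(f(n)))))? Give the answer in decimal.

13

466 = (2,0,5,4)_6 → 2² + 0² + 5² + 4² = 45
45 = (1,1,3)_6 → 1² + 1² + 3² = 11
11 = (1,5)_6 → 1² + 5² = 26
26 = (4,2)_6 → 4² + 2² = 20
20 = (3,2)_6 → 3² + 2² = 13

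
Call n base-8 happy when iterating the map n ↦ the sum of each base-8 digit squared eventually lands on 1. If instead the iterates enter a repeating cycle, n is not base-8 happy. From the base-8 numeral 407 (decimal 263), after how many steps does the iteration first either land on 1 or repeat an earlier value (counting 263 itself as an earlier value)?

263 = (4,0,7)_8 → 4² + 0² + 7² = 65
65 = (1,0,1)_8 → 1² + 0² + 1² = 2
2 = (2)_8 → 2² = 4
4 = (4)_8 → 4² = 16
16 = (2,0)_8 → 2² + 0² = 4  — 4 repeats.
That took 5 steps.

5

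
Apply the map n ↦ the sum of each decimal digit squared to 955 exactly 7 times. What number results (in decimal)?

58

955 → 9² + 5² + 5² = 81 + 25 + 25 = 131
131 → 1² + 3² + 1² = 1 + 9 + 1 = 11
11 → 1² + 1² = 1 + 1 = 2
2 → 2² = 4
4 → 4² = 16
16 → 1² + 6² = 1 + 36 = 37
37 → 3² + 7² = 9 + 49 = 58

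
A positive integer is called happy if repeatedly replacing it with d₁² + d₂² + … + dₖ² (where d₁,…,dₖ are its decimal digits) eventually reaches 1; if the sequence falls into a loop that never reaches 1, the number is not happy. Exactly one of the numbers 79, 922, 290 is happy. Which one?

79: 79 → 130 → 10 → 1  — reaches 1 (happy)
922: 922 → 89 → 145 → 42 → 20 → 4 → 16 → 37 → 58 → 89  — repeats 89 (not happy)
290: 290 → 85 → 89 → 145 → 42 → 20 → 4 → 16 → 37 → 58 → 89  — repeats 89 (not happy)

79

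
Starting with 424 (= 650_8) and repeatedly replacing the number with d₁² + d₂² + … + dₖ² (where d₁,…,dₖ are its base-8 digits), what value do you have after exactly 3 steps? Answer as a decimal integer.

6

424 = (6,5,0)_8 → 6² + 5² + 0² = 61
61 = (7,5)_8 → 7² + 5² = 74
74 = (1,1,2)_8 → 1² + 1² + 2² = 6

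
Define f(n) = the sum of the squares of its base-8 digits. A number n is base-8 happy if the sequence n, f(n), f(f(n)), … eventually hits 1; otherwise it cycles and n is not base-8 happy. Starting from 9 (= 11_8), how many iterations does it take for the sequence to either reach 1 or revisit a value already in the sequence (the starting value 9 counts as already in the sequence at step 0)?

4

9 = (1,1)_8 → 1² + 1² = 2
2 = (2)_8 → 2² = 4
4 = (4)_8 → 4² = 16
16 = (2,0)_8 → 2² + 0² = 4  — 4 repeats.
That took 4 steps.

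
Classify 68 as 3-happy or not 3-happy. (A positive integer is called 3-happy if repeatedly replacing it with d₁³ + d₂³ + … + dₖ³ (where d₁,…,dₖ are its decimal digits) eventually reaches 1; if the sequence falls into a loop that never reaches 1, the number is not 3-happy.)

68 → 6³ + 8³ = 216 + 512 = 728
728 → 7³ + 2³ + 8³ = 343 + 8 + 512 = 863
863 → 8³ + 6³ + 3³ = 512 + 216 + 27 = 755
755 → 7³ + 5³ + 5³ = 343 + 125 + 125 = 593
593 → 5³ + 9³ + 3³ = 125 + 729 + 27 = 881
881 → 8³ + 8³ + 1³ = 512 + 512 + 1 = 1025
1025 → 1³ + 0³ + 2³ + 5³ = 1 + 0 + 8 + 125 = 134
134 → 1³ + 3³ + 4³ = 1 + 27 + 64 = 92
92 → 9³ + 2³ = 729 + 8 = 737
737 → 7³ + 3³ + 7³ = 343 + 27 + 343 = 713
713 → 7³ + 1³ + 3³ = 343 + 1 + 27 = 371
371 → 3³ + 7³ + 1³ = 27 + 343 + 1 = 371  — 371 already seen; the sequence cycles without reaching 1.

not 3-happy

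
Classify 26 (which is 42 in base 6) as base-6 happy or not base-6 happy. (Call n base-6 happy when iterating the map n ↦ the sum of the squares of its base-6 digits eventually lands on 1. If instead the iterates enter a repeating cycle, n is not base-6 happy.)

not base-6 happy

26 = (4,2)_6 → 4² + 2² = 16 + 4 = 20
20 = (3,2)_6 → 3² + 2² = 9 + 4 = 13
13 = (2,1)_6 → 2² + 1² = 4 + 1 = 5
5 = (5)_6 → 5² = 25
25 = (4,1)_6 → 4² + 1² = 16 + 1 = 17
17 = (2,5)_6 → 2² + 5² = 4 + 25 = 29
29 = (4,5)_6 → 4² + 5² = 16 + 25 = 41
41 = (1,0,5)_6 → 1² + 0² + 5² = 1 + 0 + 25 = 26  — 26 already seen; the sequence cycles without reaching 1.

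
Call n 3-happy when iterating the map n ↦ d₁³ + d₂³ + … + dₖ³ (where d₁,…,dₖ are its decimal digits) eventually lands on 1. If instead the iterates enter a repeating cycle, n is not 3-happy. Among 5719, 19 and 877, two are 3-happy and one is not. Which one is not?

5719: 5719 → 1198 → 1243 → 100 → 1  — reaches 1 (3-happy)
19: 19 → 730 → 370 → 370  — repeats 370 (not 3-happy)
877: 877 → 1198 → 1243 → 100 → 1  — reaches 1 (3-happy)

19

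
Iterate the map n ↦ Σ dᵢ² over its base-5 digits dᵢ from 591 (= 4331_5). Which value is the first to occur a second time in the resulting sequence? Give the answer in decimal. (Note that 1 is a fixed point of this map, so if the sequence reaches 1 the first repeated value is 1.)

1

591 = (4,3,3,1)_5 → 35
35 = (1,2,0)_5 → 5
5 = (1,0)_5 → 1  — reached the fixed point 1.
1 → 1, so 1 is the first repeated value.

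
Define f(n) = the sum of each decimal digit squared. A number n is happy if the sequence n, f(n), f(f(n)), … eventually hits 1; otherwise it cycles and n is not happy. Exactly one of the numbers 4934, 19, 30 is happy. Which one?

19

4934: 4934 → 122 → 9 → 81 → 65 → 61 → 37 → 58 → 89 → 145 → 42 → 20 → 4 → 16 → 37  — repeats 37 (not happy)
19: 19 → 82 → 68 → 100 → 1  — reaches 1 (happy)
30: 30 → 9 → 81 → 65 → 61 → 37 → 58 → 89 → 145 → 42 → 20 → 4 → 16 → 37  — repeats 37 (not happy)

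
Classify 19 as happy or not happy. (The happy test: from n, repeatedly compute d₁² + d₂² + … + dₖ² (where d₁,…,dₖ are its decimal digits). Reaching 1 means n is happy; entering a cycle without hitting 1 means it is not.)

happy

19 → 1² + 9² = 82
82 → 8² + 2² = 68
68 → 6² + 8² = 100
100 → 1² + 0² + 0² = 1  — reached 1.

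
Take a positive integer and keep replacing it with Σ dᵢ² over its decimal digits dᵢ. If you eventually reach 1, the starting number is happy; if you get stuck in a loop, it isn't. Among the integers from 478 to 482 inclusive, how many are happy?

1

478: 478 → 129 → 86 → 100 → 1  (reaches 1)
479: 479 → 146 → 53 → 34 → 25 → 29 → 85 → 89 → 145 → 42 → 20 → 4 → 16 → 37 → 58 → 89  (repeats 89)
480: 480 → 80 → 64 → 52 → 29 → 85 → 89 → 145 → 42 → 20 → 4 → 16 → 37 → 58 → 89  (repeats 89)
481: 481 → 81 → 65 → 61 → 37 → 58 → 89 → 145 → 42 → 20 → 4 → 16 → 37  (repeats 37)
482: 482 → 84 → 80 → 64 → 52 → 29 → 85 → 89 → 145 → 42 → 20 → 4 → 16 → 37 → 58 → 89  (repeats 89)
happy: 478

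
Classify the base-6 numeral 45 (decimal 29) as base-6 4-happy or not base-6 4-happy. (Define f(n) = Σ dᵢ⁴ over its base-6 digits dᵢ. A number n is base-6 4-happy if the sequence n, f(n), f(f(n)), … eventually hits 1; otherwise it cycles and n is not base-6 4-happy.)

29 = (4,5)_6 → 4⁴ + 5⁴ = 256 + 625 = 881
881 = (4,0,2,5)_6 → 4⁴ + 0⁴ + 2⁴ + 5⁴ = 256 + 0 + 16 + 625 = 897
897 = (4,0,5,3)_6 → 4⁴ + 0⁴ + 5⁴ + 3⁴ = 256 + 0 + 625 + 81 = 962
962 = (4,2,4,2)_6 → 4⁴ + 2⁴ + 4⁴ + 2⁴ = 256 + 16 + 256 + 16 = 544
544 = (2,3,0,4)_6 → 2⁴ + 3⁴ + 0⁴ + 4⁴ = 16 + 81 + 0 + 256 = 353
353 = (1,3,4,5)_6 → 1⁴ + 3⁴ + 4⁴ + 5⁴ = 1 + 81 + 256 + 625 = 963
963 = (4,2,4,3)_6 → 4⁴ + 2⁴ + 4⁴ + 3⁴ = 256 + 16 + 256 + 81 = 609
609 = (2,4,5,3)_6 → 2⁴ + 4⁴ + 5⁴ + 3⁴ = 16 + 256 + 625 + 81 = 978
978 = (4,3,1,0)_6 → 4⁴ + 3⁴ + 1⁴ + 0⁴ = 256 + 81 + 1 + 0 = 338
338 = (1,3,2,2)_6 → 1⁴ + 3⁴ + 2⁴ + 2⁴ = 1 + 81 + 16 + 16 = 114
114 = (3,1,0)_6 → 3⁴ + 1⁴ + 0⁴ = 81 + 1 + 0 = 82
82 = (2,1,4)_6 → 2⁴ + 1⁴ + 4⁴ = 16 + 1 + 256 = 273
273 = (1,1,3,3)_6 → 1⁴ + 1⁴ + 3⁴ + 3⁴ = 1 + 1 + 81 + 81 = 164
164 = (4,3,2)_6 → 4⁴ + 3⁴ + 2⁴ = 256 + 81 + 16 = 353  — 353 already seen; the sequence cycles without reaching 1.

not base-6 4-happy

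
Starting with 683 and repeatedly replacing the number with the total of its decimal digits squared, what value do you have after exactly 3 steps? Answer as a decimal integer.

68

683 → 109
109 → 82
82 → 68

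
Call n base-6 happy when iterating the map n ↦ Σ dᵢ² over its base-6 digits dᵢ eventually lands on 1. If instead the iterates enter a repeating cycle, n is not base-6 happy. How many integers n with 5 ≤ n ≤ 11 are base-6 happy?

1

5: 5 → 25 → 17 → 29 → 41 → 26 → 20 → 13 → 5  — not base-6 happy
6: 6 → 1  — base-6 happy
7: 7 → 2 → 4 → 16 → 20 → 13 → 5 → 25 → 17 → 29 → 41 → 26 → 20  — not base-6 happy
8: 8 → 5 → 25 → 17 → 29 → 41 → 26 → 20 → 13 → 5  — not base-6 happy
9: 9 → 10 → 17 → 29 → 41 → 26 → 20 → 13 → 5 → 25 → 17  — not base-6 happy
10: 10 → 17 → 29 → 41 → 26 → 20 → 13 → 5 → 25 → 17  — not base-6 happy
11: 11 → 26 → 20 → 13 → 5 → 25 → 17 → 29 → 41 → 26  — not base-6 happy
base-6 happy: 6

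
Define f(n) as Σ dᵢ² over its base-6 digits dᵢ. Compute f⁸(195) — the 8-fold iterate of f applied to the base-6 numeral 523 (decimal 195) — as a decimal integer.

195 = (5,2,3)_6 → 5² + 2² + 3² = 38
38 = (1,0,2)_6 → 1² + 0² + 2² = 5
5 = (5)_6 → 5² = 25
25 = (4,1)_6 → 4² + 1² = 17
17 = (2,5)_6 → 2² + 5² = 29
29 = (4,5)_6 → 4² + 5² = 41
41 = (1,0,5)_6 → 1² + 0² + 5² = 26
26 = (4,2)_6 → 4² + 2² = 20

20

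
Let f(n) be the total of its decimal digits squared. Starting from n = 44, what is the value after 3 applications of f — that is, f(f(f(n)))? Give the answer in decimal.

10

44 → 4² + 4² = 16 + 16 = 32
32 → 3² + 2² = 9 + 4 = 13
13 → 1² + 3² = 1 + 9 = 10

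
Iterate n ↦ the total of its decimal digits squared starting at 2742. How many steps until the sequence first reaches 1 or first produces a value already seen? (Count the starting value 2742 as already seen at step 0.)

10

2742 → 2² + 7² + 4² + 2² = 73
73 → 7² + 3² = 58
58 → 5² + 8² = 89
89 → 8² + 9² = 145
145 → 1² + 4² + 5² = 42
42 → 4² + 2² = 20
20 → 2² + 0² = 4
4 → 4² = 16
16 → 1² + 6² = 37
37 → 3² + 7² = 58  — 58 repeats.
That took 10 steps.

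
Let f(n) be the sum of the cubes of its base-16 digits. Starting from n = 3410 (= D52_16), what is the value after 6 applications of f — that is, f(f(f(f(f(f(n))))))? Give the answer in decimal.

3410 = (13,5,2)_16 → 13³ + 5³ + 2³ = 2330
2330 = (9,1,10)_16 → 9³ + 1³ + 10³ = 1730
1730 = (6,12,2)_16 → 6³ + 12³ + 2³ = 1952
1952 = (7,10,0)_16 → 7³ + 10³ + 0³ = 1343
1343 = (5,3,15)_16 → 5³ + 3³ + 15³ = 3527
3527 = (13,12,7)_16 → 13³ + 12³ + 7³ = 4268

4268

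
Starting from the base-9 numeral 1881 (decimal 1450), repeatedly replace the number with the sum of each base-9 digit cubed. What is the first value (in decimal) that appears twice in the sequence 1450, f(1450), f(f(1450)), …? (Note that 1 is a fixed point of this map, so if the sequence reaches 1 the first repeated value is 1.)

28

1450 = (1,8,8,1)_9 → 1³ + 8³ + 8³ + 1³ = 1026
1026 = (1,3,6,0)_9 → 1³ + 3³ + 6³ + 0³ = 244
244 = (3,0,1)_9 → 3³ + 0³ + 1³ = 28
28 = (3,1)_9 → 3³ + 1³ = 28  — 28 already appeared earlier.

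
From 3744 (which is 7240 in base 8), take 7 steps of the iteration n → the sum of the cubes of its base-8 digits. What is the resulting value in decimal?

3744 = (7,2,4,0)_8 → 415
415 = (6,3,7)_8 → 586
586 = (1,1,1,2)_8 → 11
11 = (1,3)_8 → 28
28 = (3,4)_8 → 91
91 = (1,3,3)_8 → 55
55 = (6,7)_8 → 559

559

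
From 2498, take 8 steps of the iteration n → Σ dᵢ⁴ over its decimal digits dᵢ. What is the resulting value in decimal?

9219

2498 → 2⁴ + 4⁴ + 9⁴ + 8⁴ = 10929
10929 → 1⁴ + 0⁴ + 9⁴ + 2⁴ + 9⁴ = 13139
13139 → 1⁴ + 3⁴ + 1⁴ + 3⁴ + 9⁴ = 6725
6725 → 6⁴ + 7⁴ + 2⁴ + 5⁴ = 4338
4338 → 4⁴ + 3⁴ + 3⁴ + 8⁴ = 4514
4514 → 4⁴ + 5⁴ + 1⁴ + 4⁴ = 1138
1138 → 1⁴ + 1⁴ + 3⁴ + 8⁴ = 4179
4179 → 4⁴ + 1⁴ + 7⁴ + 9⁴ = 9219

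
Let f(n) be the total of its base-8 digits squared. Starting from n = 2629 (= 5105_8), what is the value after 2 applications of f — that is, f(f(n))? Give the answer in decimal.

45

2629 = (5,1,0,5)_8 → 5² + 1² + 0² + 5² = 25 + 1 + 0 + 25 = 51
51 = (6,3)_8 → 6² + 3² = 36 + 9 = 45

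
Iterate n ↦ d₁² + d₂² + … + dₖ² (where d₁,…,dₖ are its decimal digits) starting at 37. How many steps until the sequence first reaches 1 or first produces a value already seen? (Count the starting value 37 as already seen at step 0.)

37 → 3² + 7² = 58
58 → 5² + 8² = 89
89 → 8² + 9² = 145
145 → 1² + 4² + 5² = 42
42 → 4² + 2² = 20
20 → 2² + 0² = 4
4 → 4² = 16
16 → 1² + 6² = 37  — 37 repeats.
That took 8 steps.

8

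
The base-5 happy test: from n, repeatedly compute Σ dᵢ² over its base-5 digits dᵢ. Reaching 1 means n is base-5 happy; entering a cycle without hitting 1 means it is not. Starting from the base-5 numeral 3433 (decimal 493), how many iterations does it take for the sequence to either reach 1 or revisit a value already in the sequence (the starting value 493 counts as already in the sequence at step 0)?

493 = (3,4,3,3)_5 → 3² + 4² + 3² + 3² = 43
43 = (1,3,3)_5 → 1² + 3² + 3² = 19
19 = (3,4)_5 → 3² + 4² = 25
25 = (1,0,0)_5 → 1² + 0² + 0² = 1  — reached 1.
That took 4 steps.

4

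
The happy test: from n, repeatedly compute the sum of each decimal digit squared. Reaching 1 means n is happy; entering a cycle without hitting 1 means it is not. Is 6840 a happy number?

6840 → 6² + 8² + 4² + 0² = 36 + 64 + 16 + 0 = 116
116 → 1² + 1² + 6² = 1 + 1 + 36 = 38
38 → 3² + 8² = 9 + 64 = 73
73 → 7² + 3² = 49 + 9 = 58
58 → 5² + 8² = 25 + 64 = 89
89 → 8² + 9² = 64 + 81 = 145
145 → 1² + 4² + 5² = 1 + 16 + 25 = 42
42 → 4² + 2² = 16 + 4 = 20
20 → 2² + 0² = 4 + 0 = 4
4 → 4² = 16
16 → 1² + 6² = 1 + 36 = 37
37 → 3² + 7² = 9 + 49 = 58  — 58 already seen; the sequence cycles without reaching 1.

not happy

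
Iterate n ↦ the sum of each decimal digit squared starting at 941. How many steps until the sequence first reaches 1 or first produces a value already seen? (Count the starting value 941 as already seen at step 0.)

941 → 98
98 → 145
145 → 42
42 → 20
20 → 4
4 → 16
16 → 37
37 → 58
58 → 89
89 → 145  — 145 repeats.
That took 10 steps.

10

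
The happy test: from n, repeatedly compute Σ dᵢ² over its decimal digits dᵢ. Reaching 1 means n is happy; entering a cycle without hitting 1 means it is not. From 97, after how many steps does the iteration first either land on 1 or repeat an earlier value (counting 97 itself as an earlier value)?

3

97 → 9² + 7² = 130
130 → 1² + 3² + 0² = 10
10 → 1² + 0² = 1  — reached 1.
That took 3 steps.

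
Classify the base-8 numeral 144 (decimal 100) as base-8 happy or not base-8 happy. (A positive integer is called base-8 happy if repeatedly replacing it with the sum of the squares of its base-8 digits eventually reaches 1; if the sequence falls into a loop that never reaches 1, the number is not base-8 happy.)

100 = (1,4,4)_8 → 1² + 4² + 4² = 1 + 16 + 16 = 33
33 = (4,1)_8 → 4² + 1² = 16 + 1 = 17
17 = (2,1)_8 → 2² + 1² = 4 + 1 = 5
5 = (5)_8 → 5² = 25
25 = (3,1)_8 → 3² + 1² = 9 + 1 = 10
10 = (1,2)_8 → 1² + 2² = 1 + 4 = 5  — 5 already seen; the sequence cycles without reaching 1.

not base-8 happy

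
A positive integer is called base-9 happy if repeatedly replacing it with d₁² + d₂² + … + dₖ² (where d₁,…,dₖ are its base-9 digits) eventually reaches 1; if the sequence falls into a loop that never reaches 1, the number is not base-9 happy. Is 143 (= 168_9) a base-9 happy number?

base-9 happy

143 = (1,6,8)_9 → 1² + 6² + 8² = 1 + 36 + 64 = 101
101 = (1,2,2)_9 → 1² + 2² + 2² = 1 + 4 + 4 = 9
9 = (1,0)_9 → 1² + 0² = 1 + 0 = 1  — reached 1.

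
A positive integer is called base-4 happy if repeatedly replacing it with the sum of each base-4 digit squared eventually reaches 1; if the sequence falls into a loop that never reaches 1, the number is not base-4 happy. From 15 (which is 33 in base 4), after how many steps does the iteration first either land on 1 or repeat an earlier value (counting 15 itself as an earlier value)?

5

15 = (3,3)_4 → 18
18 = (1,0,2)_4 → 5
5 = (1,1)_4 → 2
2 = (2)_4 → 4
4 = (1,0)_4 → 1  — reached 1.
That took 5 steps.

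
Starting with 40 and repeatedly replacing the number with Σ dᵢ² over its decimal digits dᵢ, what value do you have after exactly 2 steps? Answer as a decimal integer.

37

40 → 4² + 0² = 16
16 → 1² + 6² = 37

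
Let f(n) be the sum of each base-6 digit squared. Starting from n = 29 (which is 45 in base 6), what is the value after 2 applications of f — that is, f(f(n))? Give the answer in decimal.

29 = (4,5)_6 → 4² + 5² = 41
41 = (1,0,5)_6 → 1² + 0² + 5² = 26

26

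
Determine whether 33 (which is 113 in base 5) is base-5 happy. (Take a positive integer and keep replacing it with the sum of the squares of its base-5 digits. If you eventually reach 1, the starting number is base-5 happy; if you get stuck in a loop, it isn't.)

33 = (1,1,3)_5 → 1² + 1² + 3² = 11
11 = (2,1)_5 → 2² + 1² = 5
5 = (1,0)_5 → 1² + 0² = 1  — reached 1.

base-5 happy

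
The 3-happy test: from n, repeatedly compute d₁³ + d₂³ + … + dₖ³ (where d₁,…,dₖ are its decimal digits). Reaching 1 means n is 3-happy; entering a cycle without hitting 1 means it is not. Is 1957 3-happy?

3-happy

1957 → 1³ + 9³ + 5³ + 7³ = 1198
1198 → 1³ + 1³ + 9³ + 8³ = 1243
1243 → 1³ + 2³ + 4³ + 3³ = 100
100 → 1³ + 0³ + 0³ = 1  — reached 1.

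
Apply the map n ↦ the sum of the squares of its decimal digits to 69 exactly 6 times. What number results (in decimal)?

37

69 → 117
117 → 51
51 → 26
26 → 40
40 → 16
16 → 37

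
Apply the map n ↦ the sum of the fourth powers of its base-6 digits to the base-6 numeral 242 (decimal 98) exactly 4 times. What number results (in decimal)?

1522

98 = (2,4,2)_6 → 2⁴ + 4⁴ + 2⁴ = 16 + 256 + 16 = 288
288 = (1,2,0,0)_6 → 1⁴ + 2⁴ + 0⁴ + 0⁴ = 1 + 16 + 0 + 0 = 17
17 = (2,5)_6 → 2⁴ + 5⁴ = 16 + 625 = 641
641 = (2,5,4,5)_6 → 2⁴ + 5⁴ + 4⁴ + 5⁴ = 16 + 625 + 256 + 625 = 1522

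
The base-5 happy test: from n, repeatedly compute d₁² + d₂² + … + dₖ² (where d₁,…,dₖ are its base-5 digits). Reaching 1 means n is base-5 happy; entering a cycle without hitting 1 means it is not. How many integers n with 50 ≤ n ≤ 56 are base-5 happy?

2

50: 50 → 4 → 16 → 10 → 4  — not base-5 happy
51: 51 → 5 → 1  — base-5 happy
52: 52 → 8 → 10 → 4 → 16 → 10  — not base-5 happy
53: 53 → 13 → 13  — not base-5 happy
54: 54 → 20 → 16 → 10 → 4 → 16  — not base-5 happy
55: 55 → 5 → 1  — base-5 happy
56: 56 → 6 → 2 → 4 → 16 → 10 → 4  — not base-5 happy
base-5 happy: 51, 55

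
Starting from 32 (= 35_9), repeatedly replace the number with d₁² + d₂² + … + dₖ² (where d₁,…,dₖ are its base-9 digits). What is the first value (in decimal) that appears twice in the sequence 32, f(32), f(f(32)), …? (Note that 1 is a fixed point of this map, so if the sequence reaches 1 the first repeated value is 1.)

32 = (3,5)_9 → 34
34 = (3,7)_9 → 58
58 = (6,4)_9 → 52
52 = (5,7)_9 → 74
74 = (8,2)_9 → 68
68 = (7,5)_9 → 74  — 74 already appeared earlier.

74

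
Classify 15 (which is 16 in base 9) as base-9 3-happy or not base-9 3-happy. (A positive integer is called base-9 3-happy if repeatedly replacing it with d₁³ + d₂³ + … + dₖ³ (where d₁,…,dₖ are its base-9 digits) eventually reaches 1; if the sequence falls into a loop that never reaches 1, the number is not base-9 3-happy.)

15 = (1,6)_9 → 217
217 = (2,6,1)_9 → 225
225 = (2,7,0)_9 → 351
351 = (4,3,0)_9 → 91
91 = (1,1,1)_9 → 3
3 = (3)_9 → 27
27 = (3,0)_9 → 27  — 27 already seen; the sequence cycles without reaching 1.

not base-9 3-happy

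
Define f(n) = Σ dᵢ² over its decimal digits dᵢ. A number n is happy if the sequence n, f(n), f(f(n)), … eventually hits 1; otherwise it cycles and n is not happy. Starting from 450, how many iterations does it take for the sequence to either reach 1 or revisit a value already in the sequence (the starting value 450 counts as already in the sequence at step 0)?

15

450 → 4² + 5² + 0² = 41
41 → 4² + 1² = 17
17 → 1² + 7² = 50
50 → 5² + 0² = 25
25 → 2² + 5² = 29
29 → 2² + 9² = 85
85 → 8² + 5² = 89
89 → 8² + 9² = 145
145 → 1² + 4² + 5² = 42
42 → 4² + 2² = 20
20 → 2² + 0² = 4
4 → 4² = 16
16 → 1² + 6² = 37
37 → 3² + 7² = 58
58 → 5² + 8² = 89  — 89 repeats.
That took 15 steps.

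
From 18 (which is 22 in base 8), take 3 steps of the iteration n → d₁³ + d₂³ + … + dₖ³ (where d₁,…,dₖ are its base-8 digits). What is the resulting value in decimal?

1

18 = (2,2)_8 → 16
16 = (2,0)_8 → 8
8 = (1,0)_8 → 1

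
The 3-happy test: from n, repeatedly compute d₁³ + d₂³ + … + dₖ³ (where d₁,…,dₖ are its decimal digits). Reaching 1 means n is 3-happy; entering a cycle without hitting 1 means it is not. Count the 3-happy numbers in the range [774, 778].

774: 774 → 750 → 468 → 792 → 1080 → 513 → 153 → 153  — not 3-happy
775: 775 → 811 → 514 → 190 → 730 → 370 → 370  — not 3-happy
776: 776 → 902 → 737 → 713 → 371 → 371  — not 3-happy
777: 777 → 1029 → 738 → 882 → 1032 → 36 → 243 → 99 → 1458 → 702 → 351 → 153 → 153  — not 3-happy
778: 778 → 1198 → 1243 → 100 → 1  — 3-happy
3-happy: 778

1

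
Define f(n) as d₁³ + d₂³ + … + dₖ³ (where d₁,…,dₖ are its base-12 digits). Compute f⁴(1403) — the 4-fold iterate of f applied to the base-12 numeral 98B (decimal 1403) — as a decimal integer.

1403 = (9,8,11)_12 → 9³ + 8³ + 11³ = 2572
2572 = (1,5,10,4)_12 → 1³ + 5³ + 10³ + 4³ = 1190
1190 = (8,3,2)_12 → 8³ + 3³ + 2³ = 547
547 = (3,9,7)_12 → 3³ + 9³ + 7³ = 1099

1099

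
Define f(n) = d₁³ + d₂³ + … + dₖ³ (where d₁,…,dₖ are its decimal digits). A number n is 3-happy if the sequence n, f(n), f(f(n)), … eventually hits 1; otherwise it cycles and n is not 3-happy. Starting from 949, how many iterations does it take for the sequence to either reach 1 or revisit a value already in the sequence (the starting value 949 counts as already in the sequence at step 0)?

949 → 9³ + 4³ + 9³ = 729 + 64 + 729 = 1522
1522 → 1³ + 5³ + 2³ + 2³ = 1 + 125 + 8 + 8 = 142
142 → 1³ + 4³ + 2³ = 1 + 64 + 8 = 73
73 → 7³ + 3³ = 343 + 27 = 370
370 → 3³ + 7³ + 0³ = 27 + 343 + 0 = 370  — 370 repeats.
That took 5 steps.

5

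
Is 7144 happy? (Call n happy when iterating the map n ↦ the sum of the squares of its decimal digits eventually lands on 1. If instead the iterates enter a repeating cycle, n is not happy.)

7144 → 7² + 1² + 4² + 4² = 49 + 1 + 16 + 16 = 82
82 → 8² + 2² = 64 + 4 = 68
68 → 6² + 8² = 36 + 64 = 100
100 → 1² + 0² + 0² = 1 + 0 + 0 = 1  — reached 1.

happy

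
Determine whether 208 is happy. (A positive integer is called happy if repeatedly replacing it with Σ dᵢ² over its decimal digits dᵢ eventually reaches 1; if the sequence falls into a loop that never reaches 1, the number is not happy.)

208 → 68
68 → 100
100 → 1  — reached 1.

happy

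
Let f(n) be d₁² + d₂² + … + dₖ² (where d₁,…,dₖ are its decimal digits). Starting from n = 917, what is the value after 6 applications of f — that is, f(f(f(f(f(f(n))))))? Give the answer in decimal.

917 → 9² + 1² + 7² = 81 + 1 + 49 = 131
131 → 1² + 3² + 1² = 1 + 9 + 1 = 11
11 → 1² + 1² = 1 + 1 = 2
2 → 2² = 4
4 → 4² = 16
16 → 1² + 6² = 1 + 36 = 37

37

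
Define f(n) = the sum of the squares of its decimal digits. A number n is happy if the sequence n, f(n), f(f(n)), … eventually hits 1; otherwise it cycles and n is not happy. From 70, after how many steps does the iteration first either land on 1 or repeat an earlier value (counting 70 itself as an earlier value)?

70 → 7² + 0² = 49
49 → 4² + 9² = 97
97 → 9² + 7² = 130
130 → 1² + 3² + 0² = 10
10 → 1² + 0² = 1  — reached 1.
That took 5 steps.

5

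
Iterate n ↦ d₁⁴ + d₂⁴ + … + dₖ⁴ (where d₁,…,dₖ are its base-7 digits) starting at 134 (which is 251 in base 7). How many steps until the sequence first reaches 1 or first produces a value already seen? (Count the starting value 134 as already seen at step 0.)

6

134 = (2,5,1)_7 → 2⁴ + 5⁴ + 1⁴ = 642
642 = (1,6,0,5)_7 → 1⁴ + 6⁴ + 0⁴ + 5⁴ = 1922
1922 = (5,4,1,4)_7 → 5⁴ + 4⁴ + 1⁴ + 4⁴ = 1138
1138 = (3,2,1,4)_7 → 3⁴ + 2⁴ + 1⁴ + 4⁴ = 354
354 = (1,0,1,4)_7 → 1⁴ + 0⁴ + 1⁴ + 4⁴ = 258
258 = (5,1,6)_7 → 5⁴ + 1⁴ + 6⁴ = 1922  — 1922 repeats.
That took 6 steps.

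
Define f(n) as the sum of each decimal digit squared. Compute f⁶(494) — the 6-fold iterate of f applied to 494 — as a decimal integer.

37

494 → 4² + 9² + 4² = 16 + 81 + 16 = 113
113 → 1² + 1² + 3² = 1 + 1 + 9 = 11
11 → 1² + 1² = 1 + 1 = 2
2 → 2² = 4
4 → 4² = 16
16 → 1² + 6² = 1 + 36 = 37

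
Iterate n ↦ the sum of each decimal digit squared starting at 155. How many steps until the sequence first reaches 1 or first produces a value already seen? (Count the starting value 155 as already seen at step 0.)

12

155 → 1² + 5² + 5² = 1 + 25 + 25 = 51
51 → 5² + 1² = 25 + 1 = 26
26 → 2² + 6² = 4 + 36 = 40
40 → 4² + 0² = 16 + 0 = 16
16 → 1² + 6² = 1 + 36 = 37
37 → 3² + 7² = 9 + 49 = 58
58 → 5² + 8² = 25 + 64 = 89
89 → 8² + 9² = 64 + 81 = 145
145 → 1² + 4² + 5² = 1 + 16 + 25 = 42
42 → 4² + 2² = 16 + 4 = 20
20 → 2² + 0² = 4 + 0 = 4
4 → 4² = 16  — 16 repeats.
That took 12 steps.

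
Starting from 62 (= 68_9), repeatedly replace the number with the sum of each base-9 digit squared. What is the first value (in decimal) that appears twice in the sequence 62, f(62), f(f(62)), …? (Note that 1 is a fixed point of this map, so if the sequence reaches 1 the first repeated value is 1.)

50

62 = (6,8)_9 → 6² + 8² = 36 + 64 = 100
100 = (1,2,1)_9 → 1² + 2² + 1² = 1 + 4 + 1 = 6
6 = (6)_9 → 6² = 36
36 = (4,0)_9 → 4² + 0² = 16 + 0 = 16
16 = (1,7)_9 → 1² + 7² = 1 + 49 = 50
50 = (5,5)_9 → 5² + 5² = 25 + 25 = 50  — 50 already appeared earlier.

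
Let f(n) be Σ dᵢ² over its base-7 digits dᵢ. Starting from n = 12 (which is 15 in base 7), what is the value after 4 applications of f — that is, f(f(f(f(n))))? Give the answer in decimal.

10

12 = (1,5)_7 → 1² + 5² = 1 + 25 = 26
26 = (3,5)_7 → 3² + 5² = 9 + 25 = 34
34 = (4,6)_7 → 4² + 6² = 16 + 36 = 52
52 = (1,0,3)_7 → 1² + 0² + 3² = 1 + 0 + 9 = 10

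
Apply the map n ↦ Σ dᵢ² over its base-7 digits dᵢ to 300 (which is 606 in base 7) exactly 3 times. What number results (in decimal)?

300 = (6,0,6)_7 → 6² + 0² + 6² = 72
72 = (1,3,2)_7 → 1² + 3² + 2² = 14
14 = (2,0)_7 → 2² + 0² = 4

4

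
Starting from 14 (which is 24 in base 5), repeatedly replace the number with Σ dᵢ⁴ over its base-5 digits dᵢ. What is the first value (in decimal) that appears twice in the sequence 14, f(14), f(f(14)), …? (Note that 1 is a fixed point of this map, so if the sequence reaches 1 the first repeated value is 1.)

14 = (2,4)_5 → 2⁴ + 4⁴ = 272
272 = (2,0,4,2)_5 → 2⁴ + 0⁴ + 4⁴ + 2⁴ = 288
288 = (2,1,2,3)_5 → 2⁴ + 1⁴ + 2⁴ + 3⁴ = 114
114 = (4,2,4)_5 → 4⁴ + 2⁴ + 4⁴ = 528
528 = (4,1,0,3)_5 → 4⁴ + 1⁴ + 0⁴ + 3⁴ = 338
338 = (2,3,2,3)_5 → 2⁴ + 3⁴ + 2⁴ + 3⁴ = 194
194 = (1,2,3,4)_5 → 1⁴ + 2⁴ + 3⁴ + 4⁴ = 354
354 = (2,4,0,4)_5 → 2⁴ + 4⁴ + 0⁴ + 4⁴ = 528  — 528 already appeared earlier.

528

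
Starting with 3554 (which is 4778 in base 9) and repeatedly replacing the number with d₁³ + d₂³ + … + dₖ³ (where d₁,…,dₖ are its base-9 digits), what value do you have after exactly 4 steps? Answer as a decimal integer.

856

3554 = (4,7,7,8)_9 → 4³ + 7³ + 7³ + 8³ = 64 + 343 + 343 + 512 = 1262
1262 = (1,6,5,2)_9 → 1³ + 6³ + 5³ + 2³ = 1 + 216 + 125 + 8 = 350
350 = (4,2,8)_9 → 4³ + 2³ + 8³ = 64 + 8 + 512 = 584
584 = (7,1,8)_9 → 7³ + 1³ + 8³ = 343 + 1 + 512 = 856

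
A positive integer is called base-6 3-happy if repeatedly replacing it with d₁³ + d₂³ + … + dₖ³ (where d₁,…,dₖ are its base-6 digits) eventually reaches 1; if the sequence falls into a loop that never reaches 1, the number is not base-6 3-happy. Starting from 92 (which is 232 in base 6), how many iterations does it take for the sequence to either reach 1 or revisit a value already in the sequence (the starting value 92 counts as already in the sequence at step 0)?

92 = (2,3,2)_6 → 2³ + 3³ + 2³ = 43
43 = (1,1,1)_6 → 1³ + 1³ + 1³ = 3
3 = (3)_6 → 3³ = 27
27 = (4,3)_6 → 4³ + 3³ = 91
91 = (2,3,1)_6 → 2³ + 3³ + 1³ = 36
36 = (1,0,0)_6 → 1³ + 0³ + 0³ = 1  — reached 1.
That took 6 steps.

6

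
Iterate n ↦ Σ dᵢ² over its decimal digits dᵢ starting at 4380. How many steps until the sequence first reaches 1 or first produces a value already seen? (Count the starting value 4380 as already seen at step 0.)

4380 → 4² + 3² + 8² + 0² = 16 + 9 + 64 + 0 = 89
89 → 8² + 9² = 64 + 81 = 145
145 → 1² + 4² + 5² = 1 + 16 + 25 = 42
42 → 4² + 2² = 16 + 4 = 20
20 → 2² + 0² = 4 + 0 = 4
4 → 4² = 16
16 → 1² + 6² = 1 + 36 = 37
37 → 3² + 7² = 9 + 49 = 58
58 → 5² + 8² = 25 + 64 = 89  — 89 repeats.
That took 9 steps.

9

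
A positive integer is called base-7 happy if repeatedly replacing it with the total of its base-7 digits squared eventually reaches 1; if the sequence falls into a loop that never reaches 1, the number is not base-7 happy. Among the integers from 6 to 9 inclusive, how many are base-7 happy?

1

6: 6 → 36 → 26 → 34 → 52 → 10 → 10  — not base-7 happy
7: 7 → 1  — base-7 happy
8: 8 → 2 → 4 → 16 → 8  — not base-7 happy
9: 9 → 5 → 25 → 25  — not base-7 happy
base-7 happy: 7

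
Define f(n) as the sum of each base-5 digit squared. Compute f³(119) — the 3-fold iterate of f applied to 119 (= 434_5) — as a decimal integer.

119 = (4,3,4)_5 → 4² + 3² + 4² = 16 + 9 + 16 = 41
41 = (1,3,1)_5 → 1² + 3² + 1² = 1 + 9 + 1 = 11
11 = (2,1)_5 → 2² + 1² = 4 + 1 = 5

5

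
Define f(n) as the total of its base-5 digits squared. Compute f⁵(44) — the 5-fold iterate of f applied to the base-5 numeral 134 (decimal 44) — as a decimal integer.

44 = (1,3,4)_5 → 26
26 = (1,0,1)_5 → 2
2 = (2)_5 → 4
4 = (4)_5 → 16
16 = (3,1)_5 → 10

10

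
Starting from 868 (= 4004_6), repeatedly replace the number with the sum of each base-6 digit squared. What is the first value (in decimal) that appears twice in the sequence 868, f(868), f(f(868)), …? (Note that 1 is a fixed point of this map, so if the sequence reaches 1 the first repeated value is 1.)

868 = (4,0,0,4)_6 → 4² + 0² + 0² + 4² = 16 + 0 + 0 + 16 = 32
32 = (5,2)_6 → 5² + 2² = 25 + 4 = 29
29 = (4,5)_6 → 4² + 5² = 16 + 25 = 41
41 = (1,0,5)_6 → 1² + 0² + 5² = 1 + 0 + 25 = 26
26 = (4,2)_6 → 4² + 2² = 16 + 4 = 20
20 = (3,2)_6 → 3² + 2² = 9 + 4 = 13
13 = (2,1)_6 → 2² + 1² = 4 + 1 = 5
5 = (5)_6 → 5² = 25
25 = (4,1)_6 → 4² + 1² = 16 + 1 = 17
17 = (2,5)_6 → 2² + 5² = 4 + 25 = 29  — 29 already appeared earlier.

29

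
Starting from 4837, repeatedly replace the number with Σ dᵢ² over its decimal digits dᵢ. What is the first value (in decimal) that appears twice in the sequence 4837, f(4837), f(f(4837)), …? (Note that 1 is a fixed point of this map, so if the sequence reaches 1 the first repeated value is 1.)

4837 → 4² + 8² + 3² + 7² = 16 + 64 + 9 + 49 = 138
138 → 1² + 3² + 8² = 1 + 9 + 64 = 74
74 → 7² + 4² = 49 + 16 = 65
65 → 6² + 5² = 36 + 25 = 61
61 → 6² + 1² = 36 + 1 = 37
37 → 3² + 7² = 9 + 49 = 58
58 → 5² + 8² = 25 + 64 = 89
89 → 8² + 9² = 64 + 81 = 145
145 → 1² + 4² + 5² = 1 + 16 + 25 = 42
42 → 4² + 2² = 16 + 4 = 20
20 → 2² + 0² = 4 + 0 = 4
4 → 4² = 16
16 → 1² + 6² = 1 + 36 = 37  — 37 already appeared earlier.

37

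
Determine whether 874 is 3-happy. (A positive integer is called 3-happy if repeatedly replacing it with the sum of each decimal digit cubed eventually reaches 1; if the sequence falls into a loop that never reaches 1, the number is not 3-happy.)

not 3-happy

874 → 919
919 → 1459
1459 → 919  — 919 already seen; the sequence cycles without reaching 1.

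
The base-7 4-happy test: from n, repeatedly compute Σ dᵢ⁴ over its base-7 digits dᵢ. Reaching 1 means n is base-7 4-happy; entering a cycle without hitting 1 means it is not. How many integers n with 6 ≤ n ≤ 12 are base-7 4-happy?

6: 6 → 1296 → 788 → 288 → 1922 → 1138 → 354 → 258 → 1922  — not base-7 4-happy
7: 7 → 1  — base-7 4-happy
8: 8 → 2 → 16 → 32 → 512 → 164 → 178 → 418 → 708 → 98 → 16  — not base-7 4-happy
9: 9 → 17 → 97 → 2593 → 1459 → 963 → 1153 → 803 → 673 → 1923 → 1507 → 913 → 609 → 707 → 97  — not base-7 4-happy
10: 10 → 82 → 882 → 272 → 2002 → 2546 → 1938 → 2258 → 1808 → 1938  — not base-7 4-happy
11: 11 → 257 → 1251 → 1043 → 97 → 2593 → 1459 → 963 → 1153 → 803 → 673 → 1923 → 1507 → 913 → 609 → 707 → 97  — not base-7 4-happy
12: 12 → 626 → 1332 → 1394 → 338 → 2608 → 514 → 244 → 2848 → 1314 → 1956 → 2258 → 1808 → 1938 → 2258  — not base-7 4-happy
base-7 4-happy: 7

1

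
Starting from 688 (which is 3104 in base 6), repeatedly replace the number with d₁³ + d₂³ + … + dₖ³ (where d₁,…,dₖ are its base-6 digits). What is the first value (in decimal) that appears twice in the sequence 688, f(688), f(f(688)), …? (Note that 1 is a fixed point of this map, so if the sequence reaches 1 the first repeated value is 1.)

1

688 = (3,1,0,4)_6 → 92
92 = (2,3,2)_6 → 43
43 = (1,1,1)_6 → 3
3 = (3)_6 → 27
27 = (4,3)_6 → 91
91 = (2,3,1)_6 → 36
36 = (1,0,0)_6 → 1  — reached the fixed point 1.
1 → 1, so 1 is the first repeated value.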